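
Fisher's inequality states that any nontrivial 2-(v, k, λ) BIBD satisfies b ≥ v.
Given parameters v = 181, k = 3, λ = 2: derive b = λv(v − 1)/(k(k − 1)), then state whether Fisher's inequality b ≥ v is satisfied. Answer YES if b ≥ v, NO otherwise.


r = λ(v − 1)/(k − 1) = 2·180/2 = 180.
b = vr/k = 181·180/3 = 10860.
Fisher's inequality: b ≥ v ⇔ 10860 ≥ 181? YES.

YES


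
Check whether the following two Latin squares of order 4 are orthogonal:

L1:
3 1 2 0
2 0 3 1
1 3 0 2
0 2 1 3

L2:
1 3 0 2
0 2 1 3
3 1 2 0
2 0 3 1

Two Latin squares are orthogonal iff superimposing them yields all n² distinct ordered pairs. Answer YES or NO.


Form the n² = 16 superimposed pairs (L1[i][j], L2[i][j]), row by row (rows and columns indexed from 0):
row 0: (3,1) (1,3) (2,0) (0,2)
row 1: (2,0) (0,2) (3,1) (1,3)
row 2: (1,3) (3,1) (0,2) (2,0)
row 3: (0,2) (2,0) (1,3) (3,1)
Orthogonality requires all 16 pairs distinct.
But the pair (2,0) repeats: cell (0,2) has L1 = 2, L2 = 0, and cell (1,0) has L1 = 2, L2 = 0.
A repeated pair means some other pair never occurs (only 4 distinct pairs out of 16), so the squares are not orthogonal.
Conclusion: NO.

NO


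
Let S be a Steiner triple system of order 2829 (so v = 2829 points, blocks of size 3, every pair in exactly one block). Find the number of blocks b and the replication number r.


An STS(v) is a 2-(v, 3, 1) BIBD: block size k = 3, λ = 1.
Replication: r(k − 1) = λ(v − 1) ⇒ r·2 = 2829 − 1 = 2828 ⇒ r = 1414.
Block count: bk = vr ⇒ b·3 = 2829·1414 = 4000206 ⇒ b = 1333402.

r = 1414, b = 1333402.


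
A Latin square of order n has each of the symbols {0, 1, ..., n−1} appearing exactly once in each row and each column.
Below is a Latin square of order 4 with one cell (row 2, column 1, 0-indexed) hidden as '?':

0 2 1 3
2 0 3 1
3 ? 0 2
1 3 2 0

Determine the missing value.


Row 2 contains symbols [0, 2, 3] — missing [1].
Column 1 contains symbols [0, 2, 3] — missing [1].
The missing symbol must appear in both missing sets; intersection = [1].
Therefore the hidden value is 1.

Missing value = 1.


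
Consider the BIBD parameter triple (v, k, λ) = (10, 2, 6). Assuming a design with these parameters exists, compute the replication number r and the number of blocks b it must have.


Any 2-(v, k, λ) BIBD satisfies two necessary conditions:
  (i)  Each point sits in r blocks, and counting incidences through any fixed point gives r(k − 1) = λ(v − 1), so r = λ(v − 1)/(k − 1).
  (ii) Total incidences bk = vr, so b = vr/k.
Step 1: r = λ(v − 1)/(k − 1) = 6·(10 − 1)/(2 − 1) = 6·9/1 = 54/1 = 54.
Step 2: b = vr/k = 10·54/2 = 540/2 = 270.
Check integrality: r = 54 ∈ Z ✓, b = 270 ∈ Z ✓.
(These identities are necessary conditions: they determine r and b for any design with these parameters, but do not by themselves prove that one exists.)

r = 54, b = 270.


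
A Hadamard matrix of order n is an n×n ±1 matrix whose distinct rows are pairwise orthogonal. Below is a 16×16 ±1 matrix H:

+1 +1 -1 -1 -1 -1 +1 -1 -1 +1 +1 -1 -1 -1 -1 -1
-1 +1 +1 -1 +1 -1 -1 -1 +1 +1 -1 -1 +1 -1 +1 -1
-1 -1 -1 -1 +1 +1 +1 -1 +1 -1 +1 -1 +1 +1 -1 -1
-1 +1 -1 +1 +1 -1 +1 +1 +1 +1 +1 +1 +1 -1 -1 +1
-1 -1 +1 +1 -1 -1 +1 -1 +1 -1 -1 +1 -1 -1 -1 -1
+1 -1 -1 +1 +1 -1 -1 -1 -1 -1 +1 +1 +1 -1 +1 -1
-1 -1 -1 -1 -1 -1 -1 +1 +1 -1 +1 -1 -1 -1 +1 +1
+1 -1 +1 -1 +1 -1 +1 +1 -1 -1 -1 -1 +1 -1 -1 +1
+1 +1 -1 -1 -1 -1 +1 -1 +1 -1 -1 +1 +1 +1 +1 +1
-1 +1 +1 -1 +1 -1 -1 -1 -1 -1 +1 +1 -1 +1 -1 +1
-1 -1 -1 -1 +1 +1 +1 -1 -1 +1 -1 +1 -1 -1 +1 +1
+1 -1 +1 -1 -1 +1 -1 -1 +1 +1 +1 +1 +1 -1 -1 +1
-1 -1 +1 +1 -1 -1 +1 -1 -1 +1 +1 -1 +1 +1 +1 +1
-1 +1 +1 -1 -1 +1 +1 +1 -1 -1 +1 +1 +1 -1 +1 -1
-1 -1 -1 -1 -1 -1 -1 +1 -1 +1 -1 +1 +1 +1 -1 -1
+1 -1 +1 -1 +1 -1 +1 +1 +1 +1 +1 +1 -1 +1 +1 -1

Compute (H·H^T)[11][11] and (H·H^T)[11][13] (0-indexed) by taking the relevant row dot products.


Row 11 of H: [1, -1, 1, -1, -1, 1, -1, -1, 1, 1, 1, 1, 1, -1, -1, 1].
Row 13 of H: [-1, 1, 1, -1, -1, 1, 1, 1, -1, -1, 1, 1, 1, -1, 1, -1].
(H·H^T)[11][11] = Σ_j H[11][j]·H[11][j] = (1)² + (-1)² + (1)² + (-1)² + (-1)² + (1)² + (-1)² + (-1)² + (1)² + (1)² + (1)² + (1)² + (1)² + (-1)² + (-1)² + (1)² = 1 + 1 + 1 + 1 + 1 + 1 + 1 + 1 + 1 + 1 + 1 + 1 + 1 + 1 + 1 + 1 = 16.
(H·H^T)[11][13] = Σ_j H[11][j]·H[13][j] = (1)·(-1) + (-1)·(1) + (1)·(1) + (-1)·(-1) + (-1)·(-1) + (1)·(1) + (-1)·(1) + (-1)·(1) + (1)·(-1) + (1)·(-1) + (1)·(1) + (1)·(1) + (1)·(1) + (-1)·(-1) + (-1)·(1) + (1)·(-1) = -1 + -1 + 1 + 1 + 1 + 1 + -1 + -1 + -1 + -1 + 1 + 1 + 1 + 1 + -1 + -1 = 0.
So rows 11 and 13 are orthogonal; the diagonal entry equals n = 16.

(11,11) entry = 16; (11,13) entry = 0.


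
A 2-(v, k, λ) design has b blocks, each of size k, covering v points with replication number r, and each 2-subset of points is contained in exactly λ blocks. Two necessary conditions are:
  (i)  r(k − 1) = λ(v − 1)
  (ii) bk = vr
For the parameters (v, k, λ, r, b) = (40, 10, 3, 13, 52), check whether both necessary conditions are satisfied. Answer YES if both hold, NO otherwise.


Condition (i): r(k − 1) = 13·9 = 117; λ(v − 1) = 3·39 = 117. Match? YES.
Condition (ii): bk = 52·10 = 520; vr = 40·13 = 520. Match? YES.
Both conditions hold? YES.

YES


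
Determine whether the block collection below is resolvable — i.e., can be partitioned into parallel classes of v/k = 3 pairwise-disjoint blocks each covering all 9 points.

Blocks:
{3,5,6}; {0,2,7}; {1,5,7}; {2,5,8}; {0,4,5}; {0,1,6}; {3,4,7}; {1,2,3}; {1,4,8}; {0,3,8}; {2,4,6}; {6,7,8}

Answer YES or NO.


v = 9, block size k = 3, number of blocks = 12.
For resolvability, blocks must partition into parallel classes of size v/k = 3.
Total blocks must therefore be a multiple of 3: 12 = 3·4 + 0 ⇒ divisible ✓.
Greedy packing gives 4 candidate class(es). Each should be a full parallel class (size 3, covers all 9 points).
  Class 1 (3 blocks): {3,5,6}; {0,2,7}; {1,4,8}. Points covered: [0, 1, 2, 3, 4, 5, 6, 7, 8].
  Class 2 (3 blocks): {1,5,7}; {0,3,8}; {2,4,6}. Points covered: [0, 1, 2, 3, 4, 5, 6, 7, 8].
  Class 3 (3 blocks): {2,5,8}; {0,1,6}; {3,4,7}. Points covered: [0, 1, 2, 3, 4, 5, 6, 7, 8].
  Class 4 (3 blocks): {0,4,5}; {1,2,3}; {6,7,8}. Points covered: [0, 1, 2, 3, 4, 5, 6, 7, 8].
All classes full (size 3)? YES. All classes cover every point? YES.
Resolvable? YES.

YES


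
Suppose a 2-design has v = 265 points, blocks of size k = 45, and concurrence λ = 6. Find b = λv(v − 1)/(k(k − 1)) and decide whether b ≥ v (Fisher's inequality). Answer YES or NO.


b = λv(v − 1)/(k(k − 1)) = 6·265·264/(45·44) = 419760/1980 = 212.
Compare with v = 265: b < v, so Fisher's inequality fails.

NO


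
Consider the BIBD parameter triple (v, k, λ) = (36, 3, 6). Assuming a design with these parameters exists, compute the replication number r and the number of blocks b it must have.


Any 2-(v, k, λ) BIBD satisfies two necessary conditions:
  (i)  Each point sits in r blocks, and counting incidences through any fixed point gives r(k − 1) = λ(v − 1), so r = λ(v − 1)/(k − 1).
  (ii) Total incidences bk = vr, so b = vr/k.
Step 1: r = λ(v − 1)/(k − 1) = 6·(36 − 1)/(3 − 1) = 6·35/2 = 210/2 = 105.
Step 2: b = vr/k = 36·105/3 = 3780/3 = 1260.
Check integrality: r = 105 ∈ Z ✓, b = 1260 ∈ Z ✓.
(These identities are necessary conditions: they determine r and b for any design with these parameters, but do not by themselves prove that one exists.)

r = 105, b = 1260.


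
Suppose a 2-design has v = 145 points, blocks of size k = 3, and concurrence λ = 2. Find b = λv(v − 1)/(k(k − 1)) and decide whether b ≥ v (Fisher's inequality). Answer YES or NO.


r = λ(v − 1)/(k − 1) = 2·144/2 = 144.
b = vr/k = 145·144/3 = 6960.
Fisher's inequality: b ≥ v ⇔ 6960 ≥ 145? YES.

YES


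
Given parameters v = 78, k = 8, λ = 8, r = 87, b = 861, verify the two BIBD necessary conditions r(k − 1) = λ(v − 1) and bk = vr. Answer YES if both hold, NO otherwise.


Condition (i): r(k − 1) = 87·7 = 609; λ(v − 1) = 8·77 = 616. Match? NO.
Condition (ii): bk = 861·8 = 6888; vr = 78·87 = 6786. Match? NO.
Both conditions hold? NO.

NO


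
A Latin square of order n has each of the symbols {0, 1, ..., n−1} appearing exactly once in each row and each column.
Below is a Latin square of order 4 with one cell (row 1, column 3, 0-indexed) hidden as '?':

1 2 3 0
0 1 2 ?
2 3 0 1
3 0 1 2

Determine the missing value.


Row 1 contains symbols [0, 1, 2] — missing [3].
Column 3 contains symbols [0, 1, 2] — missing [3].
The missing symbol must appear in both missing sets; intersection = [3].
Therefore the hidden value is 3.

Missing value = 3.


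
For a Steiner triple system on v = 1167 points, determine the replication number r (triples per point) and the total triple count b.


An STS(v) is a 2-(v, 3, 1) BIBD: block size k = 3, λ = 1.
Replication: r(k − 1) = λ(v − 1) ⇒ r·2 = 1167 − 1 = 1166 ⇒ r = 583.
Block count: bk = vr ⇒ b·3 = 1167·583 = 680361 ⇒ b = 226787.
(Check via b = v(v − 1)/6 = 1167·1166/6 = 1360722/6 = 226787.)

r = 583, b = 226787.


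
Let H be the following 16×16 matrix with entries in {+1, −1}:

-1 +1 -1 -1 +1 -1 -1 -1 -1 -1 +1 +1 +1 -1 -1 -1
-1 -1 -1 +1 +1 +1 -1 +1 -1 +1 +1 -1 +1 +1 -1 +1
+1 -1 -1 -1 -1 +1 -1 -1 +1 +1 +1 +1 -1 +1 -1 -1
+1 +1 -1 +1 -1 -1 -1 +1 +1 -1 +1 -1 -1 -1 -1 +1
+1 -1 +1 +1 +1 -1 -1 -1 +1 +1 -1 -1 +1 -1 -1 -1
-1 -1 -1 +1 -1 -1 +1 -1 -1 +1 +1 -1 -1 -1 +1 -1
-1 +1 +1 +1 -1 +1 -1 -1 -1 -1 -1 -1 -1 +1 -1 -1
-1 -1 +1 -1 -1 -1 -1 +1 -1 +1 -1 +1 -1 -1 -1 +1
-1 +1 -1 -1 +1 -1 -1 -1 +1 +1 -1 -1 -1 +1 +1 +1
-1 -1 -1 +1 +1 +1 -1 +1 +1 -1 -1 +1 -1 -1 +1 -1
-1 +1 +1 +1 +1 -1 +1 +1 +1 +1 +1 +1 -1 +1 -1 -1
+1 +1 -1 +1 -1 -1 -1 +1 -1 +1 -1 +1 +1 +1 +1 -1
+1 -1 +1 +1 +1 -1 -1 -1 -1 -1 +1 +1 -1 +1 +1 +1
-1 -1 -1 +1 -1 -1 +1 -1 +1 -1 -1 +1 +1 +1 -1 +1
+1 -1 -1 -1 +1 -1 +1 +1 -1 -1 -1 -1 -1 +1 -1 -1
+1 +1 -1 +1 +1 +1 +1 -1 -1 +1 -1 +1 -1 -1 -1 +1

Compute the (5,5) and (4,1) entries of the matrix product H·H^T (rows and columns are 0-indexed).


Row 1 of H: [-1, -1, -1, 1, 1, 1, -1, 1, -1, 1, 1, -1, 1, 1, -1, 1].
Row 4 of H: [1, -1, 1, 1, 1, -1, -1, -1, 1, 1, -1, -1, 1, -1, -1, -1].
Row 5 of H: [-1, -1, -1, 1, -1, -1, 1, -1, -1, 1, 1, -1, -1, -1, 1, -1].
(H·H^T)[5][5] = Σ_j H[5][j]·H[5][j] = (-1)² + (-1)² + (-1)² + (1)² + (-1)² + (-1)² + (1)² + (-1)² + (-1)² + (1)² + (1)² + (-1)² + (-1)² + (-1)² + (1)² + (-1)² = 1 + 1 + 1 + 1 + 1 + 1 + 1 + 1 + 1 + 1 + 1 + 1 + 1 + 1 + 1 + 1 = 16.
(H·H^T)[4][1] = Σ_j H[4][j]·H[1][j] = (1)·(-1) + (-1)·(-1) + (1)·(-1) + (1)·(1) + (1)·(1) + (-1)·(1) + (-1)·(-1) + (-1)·(1) + (1)·(-1) + (1)·(1) + (-1)·(1) + (-1)·(-1) + (1)·(1) + (-1)·(1) + (-1)·(-1) + (-1)·(1) = -1 + 1 + -1 + 1 + 1 + -1 + 1 + -1 + -1 + 1 + -1 + 1 + 1 + -1 + 1 + -1 = 0.
So rows 4 and 1 are orthogonal; the diagonal entry equals n = 16.

(5,5) entry = 16; (4,1) entry = 0.


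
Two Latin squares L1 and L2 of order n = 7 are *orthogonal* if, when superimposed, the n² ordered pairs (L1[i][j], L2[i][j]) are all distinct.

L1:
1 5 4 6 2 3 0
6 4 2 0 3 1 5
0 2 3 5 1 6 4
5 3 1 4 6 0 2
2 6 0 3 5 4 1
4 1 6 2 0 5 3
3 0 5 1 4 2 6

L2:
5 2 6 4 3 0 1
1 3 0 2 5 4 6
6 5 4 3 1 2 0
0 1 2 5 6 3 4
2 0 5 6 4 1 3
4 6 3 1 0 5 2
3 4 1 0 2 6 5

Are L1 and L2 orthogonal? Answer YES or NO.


Form the n² = 49 superimposed pairs (L1[i][j], L2[i][j]), row by row (rows and columns indexed from 0):
row 0: (1,5) (5,2) (4,6) (6,4) (2,3) (3,0) (0,1)
row 1: (6,1) (4,3) (2,0) (0,2) (3,5) (1,4) (5,6)
row 2: (0,6) (2,5) (3,4) (5,3) (1,1) (6,2) (4,0)
row 3: (5,0) (3,1) (1,2) (4,5) (6,6) (0,3) (2,4)
row 4: (2,2) (6,0) (0,5) (3,6) (5,4) (4,1) (1,3)
row 5: (4,4) (1,6) (6,3) (2,1) (0,0) (5,5) (3,2)
row 6: (3,3) (0,4) (5,1) (1,0) (4,2) (2,6) (6,5)
Orthogonality requires all 49 pairs distinct.
Check by first coordinate: for each symbol s of L1, list the L2 entries in the n cells where L1 = s; they must all differ.
  L1 = 0: L2 entries (in reading order) 1, 2, 6, 3, 5, 0, 4 — all 7 distinct ✓
  L1 = 1: L2 entries (in reading order) 5, 4, 1, 2, 3, 6, 0 — all 7 distinct ✓
  L1 = 2: L2 entries (in reading order) 3, 0, 5, 4, 2, 1, 6 — all 7 distinct ✓
  L1 = 3: L2 entries (in reading order) 0, 5, 4, 1, 6, 2, 3 — all 7 distinct ✓
  L1 = 4: L2 entries (in reading order) 6, 3, 0, 5, 1, 4, 2 — all 7 distinct ✓
  L1 = 5: L2 entries (in reading order) 2, 6, 3, 0, 4, 5, 1 — all 7 distinct ✓
  L1 = 6: L2 entries (in reading order) 4, 1, 2, 6, 0, 3, 5 — all 7 distinct ✓
Every symbol of L1 meets every symbol of L2 exactly once, so all 49 pairs are distinct (49 of 49).
Conclusion: YES.

YES


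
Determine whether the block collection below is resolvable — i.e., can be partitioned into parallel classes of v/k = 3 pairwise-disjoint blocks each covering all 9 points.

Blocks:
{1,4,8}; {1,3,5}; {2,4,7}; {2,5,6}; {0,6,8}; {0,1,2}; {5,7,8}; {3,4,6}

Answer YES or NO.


v = 9, block size k = 3, number of blocks = 8.
For resolvability, blocks must partition into parallel classes of size v/k = 3.
Total blocks must therefore be a multiple of 3: 8 = 3·2 + 2 ⇒ not divisible ✗.
Resolvable? NO.

NO


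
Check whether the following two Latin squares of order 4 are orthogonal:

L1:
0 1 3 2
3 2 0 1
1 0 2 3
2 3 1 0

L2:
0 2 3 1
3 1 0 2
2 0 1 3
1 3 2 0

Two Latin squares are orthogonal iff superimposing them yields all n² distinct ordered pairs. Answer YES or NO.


Form the n² = 16 superimposed pairs (L1[i][j], L2[i][j]), row by row (rows and columns indexed from 0):
row 0: (0,0) (1,2) (3,3) (2,1)
row 1: (3,3) (2,1) (0,0) (1,2)
row 2: (1,2) (0,0) (2,1) (3,3)
row 3: (2,1) (3,3) (1,2) (0,0)
Orthogonality requires all 16 pairs distinct.
But the pair (3,3) repeats: cell (0,2) has L1 = 3, L2 = 3, and cell (1,0) has L1 = 3, L2 = 3.
A repeated pair means some other pair never occurs (only 4 distinct pairs out of 16), so the squares are not orthogonal.
Conclusion: NO.

NO


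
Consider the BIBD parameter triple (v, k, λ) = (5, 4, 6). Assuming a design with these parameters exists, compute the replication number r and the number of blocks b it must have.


Any 2-(v, k, λ) BIBD satisfies two necessary conditions:
  (i)  Each point sits in r blocks, and counting incidences through any fixed point gives r(k − 1) = λ(v − 1), so r = λ(v − 1)/(k − 1).
  (ii) Total incidences bk = vr, so b = vr/k.
Step 1: r = λ(v − 1)/(k − 1) = 6·(5 − 1)/(4 − 1) = 6·4/3 = 24/3 = 8.
Step 2: b = vr/k = 5·8/4 = 40/4 = 10.
Check integrality: r = 8 ∈ Z ✓, b = 10 ∈ Z ✓.
(These identities are necessary conditions: they determine r and b for any design with these parameters, but do not by themselves prove that one exists.)

r = 8, b = 10.


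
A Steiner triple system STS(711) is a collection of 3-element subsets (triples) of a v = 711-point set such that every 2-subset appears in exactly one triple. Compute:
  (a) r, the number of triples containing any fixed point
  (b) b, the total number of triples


An STS(v) is a 2-(v, 3, 1) BIBD: block size k = 3, λ = 1.
Replication: r(k − 1) = λ(v − 1) ⇒ r·2 = 711 − 1 = 710 ⇒ r = 355.
Block count: b = v(v − 1)/6 = 711·710/6 = 504810/6 = 84135.
(Check via bk = vr: 84135·3 = 252405 = 711·355 = 252405 ✓.)

r = 355, b = 84135.


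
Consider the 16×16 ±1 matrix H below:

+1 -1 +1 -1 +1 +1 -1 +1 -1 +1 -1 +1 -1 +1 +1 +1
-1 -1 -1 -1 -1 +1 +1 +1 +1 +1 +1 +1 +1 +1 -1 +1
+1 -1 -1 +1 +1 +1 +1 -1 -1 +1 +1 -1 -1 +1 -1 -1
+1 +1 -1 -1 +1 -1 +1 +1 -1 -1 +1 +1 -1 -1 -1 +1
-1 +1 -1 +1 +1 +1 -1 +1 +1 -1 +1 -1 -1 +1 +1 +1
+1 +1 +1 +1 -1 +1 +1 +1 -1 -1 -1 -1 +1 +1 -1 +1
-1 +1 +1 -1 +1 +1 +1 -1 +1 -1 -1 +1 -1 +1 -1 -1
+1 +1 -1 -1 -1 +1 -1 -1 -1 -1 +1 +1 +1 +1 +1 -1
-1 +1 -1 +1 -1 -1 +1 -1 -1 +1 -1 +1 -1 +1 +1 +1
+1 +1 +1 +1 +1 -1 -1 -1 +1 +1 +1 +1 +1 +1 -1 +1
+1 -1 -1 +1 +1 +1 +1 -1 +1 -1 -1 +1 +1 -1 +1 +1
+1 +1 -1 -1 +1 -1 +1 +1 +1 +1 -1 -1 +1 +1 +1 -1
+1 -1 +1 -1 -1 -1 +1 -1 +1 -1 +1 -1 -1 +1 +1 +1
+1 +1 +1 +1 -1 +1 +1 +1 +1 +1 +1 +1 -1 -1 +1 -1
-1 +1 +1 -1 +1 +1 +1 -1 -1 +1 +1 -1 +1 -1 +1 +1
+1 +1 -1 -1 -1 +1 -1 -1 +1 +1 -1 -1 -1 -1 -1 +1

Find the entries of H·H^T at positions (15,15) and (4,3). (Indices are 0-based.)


Row 3 of H: [1, 1, -1, -1, 1, -1, 1, 1, -1, -1, 1, 1, -1, -1, -1, 1].
Row 4 of H: [-1, 1, -1, 1, 1, 1, -1, 1, 1, -1, 1, -1, -1, 1, 1, 1].
Row 15 of H: [1, 1, -1, -1, -1, 1, -1, -1, 1, 1, -1, -1, -1, -1, -1, 1].
(H·H^T)[15][15] = Σ_j H[15][j]·H[15][j] = (1)² + (1)² + (-1)² + (-1)² + (-1)² + (1)² + (-1)² + (-1)² + (1)² + (1)² + (-1)² + (-1)² + (-1)² + (-1)² + (-1)² + (1)² = 1 + 1 + 1 + 1 + 1 + 1 + 1 + 1 + 1 + 1 + 1 + 1 + 1 + 1 + 1 + 1 = 16.
(H·H^T)[4][3] = Σ_j H[4][j]·H[3][j] = (-1)·(1) + (1)·(1) + (-1)·(-1) + (1)·(-1) + (1)·(1) + (1)·(-1) + (-1)·(1) + (1)·(1) + (1)·(-1) + (-1)·(-1) + (1)·(1) + (-1)·(1) + (-1)·(-1) + (1)·(-1) + (1)·(-1) + (1)·(1) = -1 + 1 + 1 + -1 + 1 + -1 + -1 + 1 + -1 + 1 + 1 + -1 + 1 + -1 + -1 + 1 = 0.
So rows 4 and 3 are orthogonal; the diagonal entry equals n = 16.

(15,15) entry = 16; (4,3) entry = 0.


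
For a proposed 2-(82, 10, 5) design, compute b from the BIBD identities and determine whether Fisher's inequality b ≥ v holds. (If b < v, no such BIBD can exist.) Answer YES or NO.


r = λ(v − 1)/(k − 1) = 5·81/9 = 45.
b = vr/k = 82·45/10 = 369.
Fisher's inequality: b ≥ v ⇔ 369 ≥ 82? YES.

YES


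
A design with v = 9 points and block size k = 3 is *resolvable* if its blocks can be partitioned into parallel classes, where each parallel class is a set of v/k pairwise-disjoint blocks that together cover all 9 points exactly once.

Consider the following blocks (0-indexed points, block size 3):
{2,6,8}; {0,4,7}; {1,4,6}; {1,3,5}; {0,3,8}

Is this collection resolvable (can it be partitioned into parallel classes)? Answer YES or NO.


v = 9, block size k = 3, number of blocks = 5.
For resolvability, blocks must partition into parallel classes of size v/k = 3.
Total blocks must therefore be a multiple of 3: 5 = 3·1 + 2 ⇒ not divisible ✗.
Resolvable? NO.

NO


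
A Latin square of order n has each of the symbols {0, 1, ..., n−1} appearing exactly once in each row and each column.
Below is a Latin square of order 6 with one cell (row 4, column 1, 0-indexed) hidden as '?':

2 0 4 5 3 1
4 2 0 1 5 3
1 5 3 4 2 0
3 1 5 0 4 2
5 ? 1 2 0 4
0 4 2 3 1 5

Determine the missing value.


Row 4 contains symbols [0, 1, 2, 4, 5] — missing [3].
Column 1 contains symbols [0, 1, 2, 4, 5] — missing [3].
The missing symbol must appear in both missing sets; intersection = [3].
Therefore the hidden value is 3.

Missing value = 3.


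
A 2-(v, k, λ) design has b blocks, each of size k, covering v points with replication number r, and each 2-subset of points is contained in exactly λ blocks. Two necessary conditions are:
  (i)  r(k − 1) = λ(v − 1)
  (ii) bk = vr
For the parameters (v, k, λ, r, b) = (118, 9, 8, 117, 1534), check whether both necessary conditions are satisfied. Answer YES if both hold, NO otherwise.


Condition (i): r(k − 1) = 117·8 = 936; λ(v − 1) = 8·117 = 936. Match? YES.
Condition (ii): bk = 1534·9 = 13806; vr = 118·117 = 13806. Match? YES.
Both conditions hold? YES.

YES


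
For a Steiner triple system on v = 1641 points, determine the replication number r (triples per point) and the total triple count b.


An STS(v) is a 2-(v, 3, 1) BIBD: block size k = 3, λ = 1.
Replication: r(k − 1) = λ(v − 1) ⇒ r·2 = 1641 − 1 = 1640 ⇒ r = 820.
Block count: b = v(v − 1)/6 = 1641·1640/6 = 2691240/6 = 448540.

r = 820, b = 448540.


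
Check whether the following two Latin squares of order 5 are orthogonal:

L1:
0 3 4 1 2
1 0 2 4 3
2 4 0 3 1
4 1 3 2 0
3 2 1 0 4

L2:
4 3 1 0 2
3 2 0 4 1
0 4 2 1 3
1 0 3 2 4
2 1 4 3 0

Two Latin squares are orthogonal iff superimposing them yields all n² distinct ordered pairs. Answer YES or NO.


Form the n² = 25 superimposed pairs (L1[i][j], L2[i][j]), row by row (rows and columns indexed from 0):
row 0: (0,4) (3,3) (4,1) (1,0) (2,2)
row 1: (1,3) (0,2) (2,0) (4,4) (3,1)
row 2: (2,0) (4,4) (0,2) (3,1) (1,3)
row 3: (4,1) (1,0) (3,3) (2,2) (0,4)
row 4: (3,2) (2,1) (1,4) (0,3) (4,0)
Orthogonality requires all 25 pairs distinct.
But the pair (2,0) repeats: cell (1,2) has L1 = 2, L2 = 0, and cell (2,0) has L1 = 2, L2 = 0.
A repeated pair means some other pair never occurs (only 15 distinct pairs out of 25), so the squares are not orthogonal.
Conclusion: NO.

NO


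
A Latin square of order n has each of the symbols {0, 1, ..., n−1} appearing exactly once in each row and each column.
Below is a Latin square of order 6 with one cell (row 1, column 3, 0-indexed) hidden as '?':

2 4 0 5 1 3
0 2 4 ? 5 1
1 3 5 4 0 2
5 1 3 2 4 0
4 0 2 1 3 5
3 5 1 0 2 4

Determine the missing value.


Row 1 contains symbols [0, 1, 2, 4, 5] — missing [3].
Column 3 contains symbols [0, 1, 2, 4, 5] — missing [3].
The missing symbol must appear in both missing sets; intersection = [3].
Therefore the hidden value is 3.

Missing value = 3.


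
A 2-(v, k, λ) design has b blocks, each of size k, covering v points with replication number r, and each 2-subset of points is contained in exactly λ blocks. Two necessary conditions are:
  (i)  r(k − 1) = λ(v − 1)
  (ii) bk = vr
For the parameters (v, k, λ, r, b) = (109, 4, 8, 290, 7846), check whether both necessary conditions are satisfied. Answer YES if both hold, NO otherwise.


Condition (i): r(k − 1) = 290·3 = 870; λ(v − 1) = 8·108 = 864. Match? NO.
Condition (ii): bk = 7846·4 = 31384; vr = 109·290 = 31610. Match? NO.
Both conditions hold? NO.

NO


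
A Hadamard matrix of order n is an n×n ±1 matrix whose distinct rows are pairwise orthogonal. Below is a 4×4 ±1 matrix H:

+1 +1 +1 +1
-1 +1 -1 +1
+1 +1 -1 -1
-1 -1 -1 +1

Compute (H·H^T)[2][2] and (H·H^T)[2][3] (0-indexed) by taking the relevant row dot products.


Row 2 of H: [1, 1, -1, -1].
Row 3 of H: [-1, -1, -1, 1].
(H·H^T)[2][2] = Σ_j H[2][j]·H[2][j] = (1)² + (1)² + (-1)² + (-1)² = 1 + 1 + 1 + 1 = 4.
(H·H^T)[2][3] = Σ_j H[2][j]·H[3][j] = (1)·(-1) + (1)·(-1) + (-1)·(-1) + (-1)·(1) = -1 + -1 + 1 + -1 = -2.
Rows 2 and 3 are not orthogonal (dot product = -2 ≠ 0), so H is not a Hadamard matrix.

(2,2) entry = 4; (2,3) entry = -2.


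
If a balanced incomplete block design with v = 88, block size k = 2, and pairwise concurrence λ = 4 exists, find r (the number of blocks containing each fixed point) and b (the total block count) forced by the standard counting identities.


Any 2-(v, k, λ) BIBD satisfies two necessary conditions:
  (i)  Each point sits in r blocks, and counting incidences through any fixed point gives r(k − 1) = λ(v − 1), so r = λ(v − 1)/(k − 1).
  (ii) Total incidences bk = vr, so b = vr/k.
Step 1: r = λ(v − 1)/(k − 1) = 4·(88 − 1)/(2 − 1) = 4·87/1 = 348/1 = 348.
Step 2: b = vr/k = 88·348/2 = 30624/2 = 15312.
Check integrality: r = 348 ∈ Z ✓, b = 15312 ∈ Z ✓.
(These identities are necessary conditions: they determine r and b for any design with these parameters, but do not by themselves prove that one exists.)

r = 348, b = 15312.


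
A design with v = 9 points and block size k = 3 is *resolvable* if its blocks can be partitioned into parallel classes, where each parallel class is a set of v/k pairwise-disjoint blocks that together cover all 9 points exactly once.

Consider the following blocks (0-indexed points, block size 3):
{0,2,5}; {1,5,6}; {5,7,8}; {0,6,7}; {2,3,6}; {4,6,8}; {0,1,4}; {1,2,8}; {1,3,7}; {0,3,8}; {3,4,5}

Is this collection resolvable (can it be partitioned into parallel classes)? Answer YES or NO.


v = 9, block size k = 3, number of blocks = 11.
For resolvability, blocks must partition into parallel classes of size v/k = 3.
Total blocks must therefore be a multiple of 3: 11 = 3·3 + 2 ⇒ not divisible ✗.
Resolvable? NO.

NO


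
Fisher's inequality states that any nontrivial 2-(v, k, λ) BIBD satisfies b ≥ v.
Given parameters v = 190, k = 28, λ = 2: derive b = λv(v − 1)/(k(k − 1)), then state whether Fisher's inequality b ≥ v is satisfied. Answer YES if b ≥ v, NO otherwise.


b = λv(v − 1)/(k(k − 1)) = 2·190·189/(28·27) = 71820/756 = 95.
Compare with v = 190: b < v, so Fisher's inequality fails.

NO


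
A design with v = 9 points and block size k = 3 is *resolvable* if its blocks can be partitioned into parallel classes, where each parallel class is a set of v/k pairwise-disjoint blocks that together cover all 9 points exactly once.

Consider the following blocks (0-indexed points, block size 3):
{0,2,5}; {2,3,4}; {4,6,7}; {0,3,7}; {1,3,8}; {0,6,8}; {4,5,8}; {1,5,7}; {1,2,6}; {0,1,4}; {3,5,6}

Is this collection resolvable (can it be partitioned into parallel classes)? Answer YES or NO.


v = 9, block size k = 3, number of blocks = 11.
For resolvability, blocks must partition into parallel classes of size v/k = 3.
Total blocks must therefore be a multiple of 3: 11 = 3·3 + 2 ⇒ not divisible ✗.
Resolvable? NO.

NO


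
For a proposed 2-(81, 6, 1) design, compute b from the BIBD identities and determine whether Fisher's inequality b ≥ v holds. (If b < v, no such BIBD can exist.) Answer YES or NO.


b = λv(v − 1)/(k(k − 1)) = 1·81·80/(6·5) = 6480/30 = 216.
Compare with v = 81: b ≥ v, so Fisher's inequality holds.

YES


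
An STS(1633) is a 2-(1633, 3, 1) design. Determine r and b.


An STS(v) is a 2-(v, 3, 1) BIBD: block size k = 3, λ = 1.
Replication: r(k − 1) = λ(v − 1) ⇒ r·2 = 1633 − 1 = 1632 ⇒ r = 816.
Block count: b = v(v − 1)/6 = 1633·1632/6 = 2665056/6 = 444176.

r = 816, b = 444176.


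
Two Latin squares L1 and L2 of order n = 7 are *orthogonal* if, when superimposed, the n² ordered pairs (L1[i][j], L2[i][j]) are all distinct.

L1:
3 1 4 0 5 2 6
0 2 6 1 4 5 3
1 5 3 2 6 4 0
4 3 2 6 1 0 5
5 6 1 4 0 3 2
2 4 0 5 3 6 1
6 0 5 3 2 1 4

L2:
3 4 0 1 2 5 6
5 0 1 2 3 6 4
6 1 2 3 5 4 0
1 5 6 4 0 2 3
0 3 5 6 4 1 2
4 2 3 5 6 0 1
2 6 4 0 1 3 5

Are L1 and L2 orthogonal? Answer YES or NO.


Form the n² = 49 superimposed pairs (L1[i][j], L2[i][j]), row by row (rows and columns indexed from 0):
row 0: (3,3) (1,4) (4,0) (0,1) (5,2) (2,5) (6,6)
row 1: (0,5) (2,0) (6,1) (1,2) (4,3) (5,6) (3,4)
row 2: (1,6) (5,1) (3,2) (2,3) (6,5) (4,4) (0,0)
row 3: (4,1) (3,5) (2,6) (6,4) (1,0) (0,2) (5,3)
row 4: (5,0) (6,3) (1,5) (4,6) (0,4) (3,1) (2,2)
row 5: (2,4) (4,2) (0,3) (5,5) (3,6) (6,0) (1,1)
row 6: (6,2) (0,6) (5,4) (3,0) (2,1) (1,3) (4,5)
Orthogonality requires all 49 pairs distinct.
Check by first coordinate: for each symbol s of L1, list the L2 entries in the n cells where L1 = s; they must all differ.
  L1 = 0: L2 entries (in reading order) 1, 5, 0, 2, 4, 3, 6 — all 7 distinct ✓
  L1 = 1: L2 entries (in reading order) 4, 2, 6, 0, 5, 1, 3 — all 7 distinct ✓
  L1 = 2: L2 entries (in reading order) 5, 0, 3, 6, 2, 4, 1 — all 7 distinct ✓
  L1 = 3: L2 entries (in reading order) 3, 4, 2, 5, 1, 6, 0 — all 7 distinct ✓
  L1 = 4: L2 entries (in reading order) 0, 3, 4, 1, 6, 2, 5 — all 7 distinct ✓
  L1 = 5: L2 entries (in reading order) 2, 6, 1, 3, 0, 5, 4 — all 7 distinct ✓
  L1 = 6: L2 entries (in reading order) 6, 1, 5, 4, 3, 0, 2 — all 7 distinct ✓
Every symbol of L1 meets every symbol of L2 exactly once, so all 49 pairs are distinct (49 of 49).
Conclusion: YES.

YES


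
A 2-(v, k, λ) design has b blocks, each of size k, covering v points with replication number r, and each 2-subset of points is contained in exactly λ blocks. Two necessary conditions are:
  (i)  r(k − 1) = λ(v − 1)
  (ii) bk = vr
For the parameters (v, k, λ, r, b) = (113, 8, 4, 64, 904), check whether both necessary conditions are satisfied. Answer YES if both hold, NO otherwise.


Condition (i): r(k − 1) = 64·7 = 448; λ(v − 1) = 4·112 = 448. Match? YES.
Condition (ii): bk = 904·8 = 7232; vr = 113·64 = 7232. Match? YES.
Both conditions hold? YES.

YES


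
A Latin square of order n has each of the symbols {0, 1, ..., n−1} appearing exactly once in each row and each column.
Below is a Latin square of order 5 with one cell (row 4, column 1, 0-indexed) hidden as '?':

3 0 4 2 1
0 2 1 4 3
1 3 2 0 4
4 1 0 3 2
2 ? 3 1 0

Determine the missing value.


Row 4 contains symbols [0, 1, 2, 3] — missing [4].
Column 1 contains symbols [0, 1, 2, 3] — missing [4].
The missing symbol must appear in both missing sets; intersection = [4].
Therefore the hidden value is 4.

Missing value = 4.


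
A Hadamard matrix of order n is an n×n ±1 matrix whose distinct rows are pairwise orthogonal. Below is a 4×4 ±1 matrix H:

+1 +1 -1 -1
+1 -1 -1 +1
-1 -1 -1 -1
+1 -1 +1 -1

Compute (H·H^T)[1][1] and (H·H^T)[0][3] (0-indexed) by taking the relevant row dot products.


Row 0 of H: [1, 1, -1, -1].
Row 1 of H: [1, -1, -1, 1].
Row 3 of H: [1, -1, 1, -1].
(H·H^T)[1][1] = Σ_j H[1][j]·H[1][j] = (1)² + (-1)² + (-1)² + (1)² = 1 + 1 + 1 + 1 = 4.
(H·H^T)[0][3] = Σ_j H[0][j]·H[3][j] = (1)·(1) + (1)·(-1) + (-1)·(1) + (-1)·(-1) = 1 + -1 + -1 + 1 = 0.
So rows 0 and 3 are orthogonal; the diagonal entry equals n = 4.

(1,1) entry = 4; (0,3) entry = 0.


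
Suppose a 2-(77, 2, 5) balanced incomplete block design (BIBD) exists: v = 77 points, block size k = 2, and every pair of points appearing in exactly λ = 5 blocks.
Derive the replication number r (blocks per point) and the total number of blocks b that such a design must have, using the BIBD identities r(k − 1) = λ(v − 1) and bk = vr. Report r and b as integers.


Any 2-(v, k, λ) BIBD satisfies two necessary conditions:
  (i)  Each point sits in r blocks, and counting incidences through any fixed point gives r(k − 1) = λ(v − 1), so r = λ(v − 1)/(k − 1).
  (ii) Total incidences bk = vr, so b = vr/k.
Step 1: r = λ(v − 1)/(k − 1) = 5·(77 − 1)/(2 − 1) = 5·76/1 = 380/1 = 380.
Step 2: b = vr/k = 77·380/2 = 29260/2 = 14630.
Check integrality: r = 380 ∈ Z ✓, b = 14630 ∈ Z ✓.
(These identities are necessary conditions: they determine r and b for any design with these parameters, but do not by themselves prove that one exists.)

r = 380, b = 14630.


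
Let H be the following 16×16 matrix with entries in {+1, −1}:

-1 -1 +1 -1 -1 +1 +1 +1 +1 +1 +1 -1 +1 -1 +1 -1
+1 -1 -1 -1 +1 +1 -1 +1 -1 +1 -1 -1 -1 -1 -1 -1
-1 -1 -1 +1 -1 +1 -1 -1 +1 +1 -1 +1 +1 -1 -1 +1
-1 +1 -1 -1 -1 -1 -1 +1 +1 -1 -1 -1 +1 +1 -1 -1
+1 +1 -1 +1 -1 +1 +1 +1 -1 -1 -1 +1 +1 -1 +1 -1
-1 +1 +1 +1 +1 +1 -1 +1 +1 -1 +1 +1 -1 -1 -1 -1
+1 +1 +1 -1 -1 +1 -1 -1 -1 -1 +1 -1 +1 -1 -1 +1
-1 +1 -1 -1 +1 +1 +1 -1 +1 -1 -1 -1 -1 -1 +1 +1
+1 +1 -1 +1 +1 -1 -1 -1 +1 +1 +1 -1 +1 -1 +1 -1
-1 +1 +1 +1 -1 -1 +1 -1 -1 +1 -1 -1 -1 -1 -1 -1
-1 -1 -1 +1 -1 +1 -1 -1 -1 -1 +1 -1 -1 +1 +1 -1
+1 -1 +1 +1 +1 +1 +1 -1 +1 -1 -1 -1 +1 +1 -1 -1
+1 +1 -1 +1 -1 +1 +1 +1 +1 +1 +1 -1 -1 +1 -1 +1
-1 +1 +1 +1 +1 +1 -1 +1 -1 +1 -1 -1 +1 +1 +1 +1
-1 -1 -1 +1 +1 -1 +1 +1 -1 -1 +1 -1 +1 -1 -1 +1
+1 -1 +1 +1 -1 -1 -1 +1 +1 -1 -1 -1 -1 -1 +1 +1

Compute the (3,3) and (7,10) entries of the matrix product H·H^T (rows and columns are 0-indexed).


Row 3 of H: [-1, 1, -1, -1, -1, -1, -1, 1, 1, -1, -1, -1, 1, 1, -1, -1].
Row 7 of H: [-1, 1, -1, -1, 1, 1, 1, -1, 1, -1, -1, -1, -1, -1, 1, 1].
Row 10 of H: [-1, -1, -1, 1, -1, 1, -1, -1, -1, -1, 1, -1, -1, 1, 1, -1].
(H·H^T)[3][3] = Σ_j H[3][j]·H[3][j] = (-1)² + (1)² + (-1)² + (-1)² + (-1)² + (-1)² + (-1)² + (1)² + (1)² + (-1)² + (-1)² + (-1)² + (1)² + (1)² + (-1)² + (-1)² = 1 + 1 + 1 + 1 + 1 + 1 + 1 + 1 + 1 + 1 + 1 + 1 + 1 + 1 + 1 + 1 = 16.
(H·H^T)[7][10] = Σ_j H[7][j]·H[10][j] = (-1)·(-1) + (1)·(-1) + (-1)·(-1) + (-1)·(1) + (1)·(-1) + (1)·(1) + (1)·(-1) + (-1)·(-1) + (1)·(-1) + (-1)·(-1) + (-1)·(1) + (-1)·(-1) + (-1)·(-1) + (-1)·(1) + (1)·(1) + (1)·(-1) = 1 + -1 + 1 + -1 + -1 + 1 + -1 + 1 + -1 + 1 + -1 + 1 + 1 + -1 + 1 + -1 = 0.
So rows 7 and 10 are orthogonal; the diagonal entry equals n = 16.

(3,3) entry = 16; (7,10) entry = 0.


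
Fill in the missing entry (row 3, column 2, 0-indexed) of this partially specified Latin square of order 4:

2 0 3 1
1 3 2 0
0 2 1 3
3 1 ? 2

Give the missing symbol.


Row 3 contains symbols [1, 2, 3] — missing [0].
Column 2 contains symbols [1, 2, 3] — missing [0].
The missing symbol must appear in both missing sets; intersection = [0].
Therefore the hidden value is 0.

Missing value = 0.


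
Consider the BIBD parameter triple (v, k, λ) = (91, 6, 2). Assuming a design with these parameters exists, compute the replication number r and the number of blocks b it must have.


Any 2-(v, k, λ) BIBD satisfies two necessary conditions:
  (i)  Each point sits in r blocks, and counting incidences through any fixed point gives r(k − 1) = λ(v − 1), so r = λ(v − 1)/(k − 1).
  (ii) Total incidences bk = vr, so b = vr/k.
Step 1: r = λ(v − 1)/(k − 1) = 2·(91 − 1)/(6 − 1) = 2·90/5 = 180/5 = 36.
Step 2: b = vr/k = 91·36/6 = 3276/6 = 546.
Check integrality: r = 36 ∈ Z ✓, b = 546 ∈ Z ✓.
(These identities are necessary conditions: they determine r and b for any design with these parameters, but do not by themselves prove that one exists.)

r = 36, b = 546.


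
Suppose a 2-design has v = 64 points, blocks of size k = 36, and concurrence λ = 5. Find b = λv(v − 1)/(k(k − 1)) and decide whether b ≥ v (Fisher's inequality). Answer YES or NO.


b = λv(v − 1)/(k(k − 1)) = 5·64·63/(36·35) = 20160/1260 = 16.
Compare with v = 64: b < v, so Fisher's inequality fails.

NO


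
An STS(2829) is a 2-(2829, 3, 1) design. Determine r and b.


An STS(v) is a 2-(v, 3, 1) BIBD: block size k = 3, λ = 1.
Replication: r(k − 1) = λ(v − 1) ⇒ r·2 = 2829 − 1 = 2828 ⇒ r = 1414.
Block count: b = v(v − 1)/6 = 2829·2828/6 = 8000412/6 = 1333402.
(Check via bk = vr: 1333402·3 = 4000206 = 2829·1414 = 4000206 ✓.)

r = 1414, b = 1333402.


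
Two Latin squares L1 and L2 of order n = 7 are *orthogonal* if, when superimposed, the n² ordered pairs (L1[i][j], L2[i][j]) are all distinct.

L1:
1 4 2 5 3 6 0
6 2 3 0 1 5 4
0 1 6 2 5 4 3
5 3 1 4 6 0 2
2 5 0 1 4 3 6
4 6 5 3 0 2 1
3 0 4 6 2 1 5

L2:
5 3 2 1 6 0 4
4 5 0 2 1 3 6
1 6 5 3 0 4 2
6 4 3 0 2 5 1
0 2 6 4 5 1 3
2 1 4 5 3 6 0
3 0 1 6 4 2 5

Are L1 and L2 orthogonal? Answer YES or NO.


Form the n² = 49 superimposed pairs (L1[i][j], L2[i][j]), row by row (rows and columns indexed from 0):
row 0: (1,5) (4,3) (2,2) (5,1) (3,6) (6,0) (0,4)
row 1: (6,4) (2,5) (3,0) (0,2) (1,1) (5,3) (4,6)
row 2: (0,1) (1,6) (6,5) (2,3) (5,0) (4,4) (3,2)
row 3: (5,6) (3,4) (1,3) (4,0) (6,2) (0,5) (2,1)
row 4: (2,0) (5,2) (0,6) (1,4) (4,5) (3,1) (6,3)
row 5: (4,2) (6,1) (5,4) (3,5) (0,3) (2,6) (1,0)
row 6: (3,3) (0,0) (4,1) (6,6) (2,4) (1,2) (5,5)
Orthogonality requires all 49 pairs distinct.
Check by first coordinate: for each symbol s of L1, list the L2 entries in the n cells where L1 = s; they must all differ.
  L1 = 0: L2 entries (in reading order) 4, 2, 1, 5, 6, 3, 0 — all 7 distinct ✓
  L1 = 1: L2 entries (in reading order) 5, 1, 6, 3, 4, 0, 2 — all 7 distinct ✓
  L1 = 2: L2 entries (in reading order) 2, 5, 3, 1, 0, 6, 4 — all 7 distinct ✓
  L1 = 3: L2 entries (in reading order) 6, 0, 2, 4, 1, 5, 3 — all 7 distinct ✓
  L1 = 4: L2 entries (in reading order) 3, 6, 4, 0, 5, 2, 1 — all 7 distinct ✓
  L1 = 5: L2 entries (in reading order) 1, 3, 0, 6, 2, 4, 5 — all 7 distinct ✓
  L1 = 6: L2 entries (in reading order) 0, 4, 5, 2, 3, 1, 6 — all 7 distinct ✓
Every symbol of L1 meets every symbol of L2 exactly once, so all 49 pairs are distinct (49 of 49).
Conclusion: YES.

YES


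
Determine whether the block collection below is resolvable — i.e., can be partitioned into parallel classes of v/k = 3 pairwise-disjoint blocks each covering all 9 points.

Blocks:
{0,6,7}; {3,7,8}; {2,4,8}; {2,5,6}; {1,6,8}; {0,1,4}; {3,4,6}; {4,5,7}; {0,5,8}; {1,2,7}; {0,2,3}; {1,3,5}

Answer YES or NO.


v = 9, block size k = 3, number of blocks = 12.
For resolvability, blocks must partition into parallel classes of size v/k = 3.
Total blocks must therefore be a multiple of 3: 12 = 3·4 + 0 ⇒ divisible ✓.
Greedy packing gives 4 candidate class(es). Each should be a full parallel class (size 3, covers all 9 points).
  Class 1 (3 blocks): {0,6,7}; {2,4,8}; {1,3,5}. Points covered: [0, 1, 2, 3, 4, 5, 6, 7, 8].
  Class 2 (3 blocks): {3,7,8}; {2,5,6}; {0,1,4}. Points covered: [0, 1, 2, 3, 4, 5, 6, 7, 8].
  Class 3 (3 blocks): {1,6,8}; {4,5,7}; {0,2,3}. Points covered: [0, 1, 2, 3, 4, 5, 6, 7, 8].
  Class 4 (3 blocks): {3,4,6}; {0,5,8}; {1,2,7}. Points covered: [0, 1, 2, 3, 4, 5, 6, 7, 8].
All classes full (size 3)? YES. All classes cover every point? YES.
Resolvable? YES.

YES


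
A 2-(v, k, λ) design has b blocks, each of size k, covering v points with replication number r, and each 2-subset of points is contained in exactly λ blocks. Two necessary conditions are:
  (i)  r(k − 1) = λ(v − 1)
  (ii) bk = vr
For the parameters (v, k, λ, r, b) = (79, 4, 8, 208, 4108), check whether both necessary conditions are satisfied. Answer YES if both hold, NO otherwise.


Condition (i): r(k − 1) = 208·3 = 624; λ(v − 1) = 8·78 = 624. Match? YES.
Condition (ii): bk = 4108·4 = 16432; vr = 79·208 = 16432. Match? YES.
Both conditions hold? YES.

YES


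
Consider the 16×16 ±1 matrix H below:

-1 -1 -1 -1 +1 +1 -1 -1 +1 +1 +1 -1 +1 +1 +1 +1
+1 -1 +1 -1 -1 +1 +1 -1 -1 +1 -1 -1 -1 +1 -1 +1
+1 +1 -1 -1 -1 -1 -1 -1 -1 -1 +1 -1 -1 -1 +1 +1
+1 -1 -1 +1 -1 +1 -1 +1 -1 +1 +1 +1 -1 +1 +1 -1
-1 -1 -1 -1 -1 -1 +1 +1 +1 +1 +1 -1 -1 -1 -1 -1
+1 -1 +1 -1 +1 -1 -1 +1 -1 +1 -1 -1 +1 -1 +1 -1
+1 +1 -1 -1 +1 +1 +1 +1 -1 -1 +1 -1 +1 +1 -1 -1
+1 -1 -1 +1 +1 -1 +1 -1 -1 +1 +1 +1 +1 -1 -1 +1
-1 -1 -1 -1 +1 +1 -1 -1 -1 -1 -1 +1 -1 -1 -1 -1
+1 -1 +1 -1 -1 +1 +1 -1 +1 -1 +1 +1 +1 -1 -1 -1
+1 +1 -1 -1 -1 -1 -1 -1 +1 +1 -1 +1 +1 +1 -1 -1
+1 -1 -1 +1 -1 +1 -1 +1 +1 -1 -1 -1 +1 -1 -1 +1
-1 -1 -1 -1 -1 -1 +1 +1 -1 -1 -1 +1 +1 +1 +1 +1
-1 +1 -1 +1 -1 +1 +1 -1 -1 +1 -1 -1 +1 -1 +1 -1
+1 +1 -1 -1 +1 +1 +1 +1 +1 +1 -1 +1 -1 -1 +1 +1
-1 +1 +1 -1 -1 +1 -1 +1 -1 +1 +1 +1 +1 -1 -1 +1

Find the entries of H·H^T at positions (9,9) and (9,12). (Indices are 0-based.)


Row 9 of H: [1, -1, 1, -1, -1, 1, 1, -1, 1, -1, 1, 1, 1, -1, -1, -1].
Row 12 of H: [-1, -1, -1, -1, -1, -1, 1, 1, -1, -1, -1, 1, 1, 1, 1, 1].
(H·H^T)[9][9] = Σ_j H[9][j]·H[9][j] = (1)² + (-1)² + (1)² + (-1)² + (-1)² + (1)² + (1)² + (-1)² + (1)² + (-1)² + (1)² + (1)² + (1)² + (-1)² + (-1)² + (-1)² = 1 + 1 + 1 + 1 + 1 + 1 + 1 + 1 + 1 + 1 + 1 + 1 + 1 + 1 + 1 + 1 = 16.
(H·H^T)[9][12] = Σ_j H[9][j]·H[12][j] = (1)·(-1) + (-1)·(-1) + (1)·(-1) + (-1)·(-1) + (-1)·(-1) + (1)·(-1) + (1)·(1) + (-1)·(1) + (1)·(-1) + (-1)·(-1) + (1)·(-1) + (1)·(1) + (1)·(1) + (-1)·(1) + (-1)·(1) + (-1)·(1) = -1 + 1 + -1 + 1 + 1 + -1 + 1 + -1 + -1 + 1 + -1 + 1 + 1 + -1 + -1 + -1 = -2.
Rows 9 and 12 are not orthogonal (dot product = -2 ≠ 0), so H is not a Hadamard matrix.

(9,9) entry = 16; (9,12) entry = -2.


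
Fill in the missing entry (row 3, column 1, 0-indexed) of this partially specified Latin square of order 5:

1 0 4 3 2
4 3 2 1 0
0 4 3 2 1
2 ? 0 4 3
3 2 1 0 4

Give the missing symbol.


Row 3 contains symbols [0, 2, 3, 4] — missing [1].
Column 1 contains symbols [0, 2, 3, 4] — missing [1].
The missing symbol must appear in both missing sets; intersection = [1].
Therefore the hidden value is 1.

Missing value = 1.


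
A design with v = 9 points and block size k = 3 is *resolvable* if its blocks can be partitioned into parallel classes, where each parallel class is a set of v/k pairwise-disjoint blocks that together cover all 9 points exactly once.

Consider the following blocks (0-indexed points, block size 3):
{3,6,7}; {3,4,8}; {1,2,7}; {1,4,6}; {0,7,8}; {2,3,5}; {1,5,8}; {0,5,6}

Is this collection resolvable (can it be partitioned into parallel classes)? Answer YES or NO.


v = 9, block size k = 3, number of blocks = 8.
For resolvability, blocks must partition into parallel classes of size v/k = 3.
Total blocks must therefore be a multiple of 3: 8 = 3·2 + 2 ⇒ not divisible ✗.
Resolvable? NO.

NO


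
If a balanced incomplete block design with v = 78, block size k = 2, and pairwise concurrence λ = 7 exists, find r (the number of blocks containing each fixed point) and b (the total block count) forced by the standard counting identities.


Any 2-(v, k, λ) BIBD satisfies two necessary conditions:
  (i)  Each point sits in r blocks, and counting incidences through any fixed point gives r(k − 1) = λ(v − 1), so r = λ(v − 1)/(k − 1).
  (ii) Total incidences bk = vr, so b = vr/k.
Step 1: r = λ(v − 1)/(k − 1) = 7·(78 − 1)/(2 − 1) = 7·77/1 = 539/1 = 539.
Step 2: b = vr/k = 78·539/2 = 42042/2 = 21021.
Check integrality: r = 539 ∈ Z ✓, b = 21021 ∈ Z ✓.
(These identities are necessary conditions: they determine r and b for any design with these parameters, but do not by themselves prove that one exists.)

r = 539, b = 21021.
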